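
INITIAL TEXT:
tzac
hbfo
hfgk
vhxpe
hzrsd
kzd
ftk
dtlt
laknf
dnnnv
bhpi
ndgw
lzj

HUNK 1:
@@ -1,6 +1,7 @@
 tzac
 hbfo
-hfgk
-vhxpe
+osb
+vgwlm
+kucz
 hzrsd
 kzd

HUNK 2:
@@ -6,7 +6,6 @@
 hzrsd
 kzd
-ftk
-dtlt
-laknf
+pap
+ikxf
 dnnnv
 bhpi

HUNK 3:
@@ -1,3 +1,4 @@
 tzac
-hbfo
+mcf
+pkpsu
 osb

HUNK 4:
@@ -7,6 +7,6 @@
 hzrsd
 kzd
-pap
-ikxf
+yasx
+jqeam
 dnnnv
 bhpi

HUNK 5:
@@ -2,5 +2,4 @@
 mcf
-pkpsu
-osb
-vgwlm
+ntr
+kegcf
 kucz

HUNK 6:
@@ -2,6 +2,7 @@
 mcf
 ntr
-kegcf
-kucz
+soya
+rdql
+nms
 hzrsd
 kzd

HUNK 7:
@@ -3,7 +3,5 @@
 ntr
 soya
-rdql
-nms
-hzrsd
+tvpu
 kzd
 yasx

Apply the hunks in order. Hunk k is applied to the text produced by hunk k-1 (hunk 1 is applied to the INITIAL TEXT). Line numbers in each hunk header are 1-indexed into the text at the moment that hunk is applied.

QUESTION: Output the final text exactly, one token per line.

Answer: tzac
mcf
ntr
soya
tvpu
kzd
yasx
jqeam
dnnnv
bhpi
ndgw
lzj

Derivation:
Hunk 1: at line 1 remove [hfgk,vhxpe] add [osb,vgwlm,kucz] -> 14 lines: tzac hbfo osb vgwlm kucz hzrsd kzd ftk dtlt laknf dnnnv bhpi ndgw lzj
Hunk 2: at line 6 remove [ftk,dtlt,laknf] add [pap,ikxf] -> 13 lines: tzac hbfo osb vgwlm kucz hzrsd kzd pap ikxf dnnnv bhpi ndgw lzj
Hunk 3: at line 1 remove [hbfo] add [mcf,pkpsu] -> 14 lines: tzac mcf pkpsu osb vgwlm kucz hzrsd kzd pap ikxf dnnnv bhpi ndgw lzj
Hunk 4: at line 7 remove [pap,ikxf] add [yasx,jqeam] -> 14 lines: tzac mcf pkpsu osb vgwlm kucz hzrsd kzd yasx jqeam dnnnv bhpi ndgw lzj
Hunk 5: at line 2 remove [pkpsu,osb,vgwlm] add [ntr,kegcf] -> 13 lines: tzac mcf ntr kegcf kucz hzrsd kzd yasx jqeam dnnnv bhpi ndgw lzj
Hunk 6: at line 2 remove [kegcf,kucz] add [soya,rdql,nms] -> 14 lines: tzac mcf ntr soya rdql nms hzrsd kzd yasx jqeam dnnnv bhpi ndgw lzj
Hunk 7: at line 3 remove [rdql,nms,hzrsd] add [tvpu] -> 12 lines: tzac mcf ntr soya tvpu kzd yasx jqeam dnnnv bhpi ndgw lzj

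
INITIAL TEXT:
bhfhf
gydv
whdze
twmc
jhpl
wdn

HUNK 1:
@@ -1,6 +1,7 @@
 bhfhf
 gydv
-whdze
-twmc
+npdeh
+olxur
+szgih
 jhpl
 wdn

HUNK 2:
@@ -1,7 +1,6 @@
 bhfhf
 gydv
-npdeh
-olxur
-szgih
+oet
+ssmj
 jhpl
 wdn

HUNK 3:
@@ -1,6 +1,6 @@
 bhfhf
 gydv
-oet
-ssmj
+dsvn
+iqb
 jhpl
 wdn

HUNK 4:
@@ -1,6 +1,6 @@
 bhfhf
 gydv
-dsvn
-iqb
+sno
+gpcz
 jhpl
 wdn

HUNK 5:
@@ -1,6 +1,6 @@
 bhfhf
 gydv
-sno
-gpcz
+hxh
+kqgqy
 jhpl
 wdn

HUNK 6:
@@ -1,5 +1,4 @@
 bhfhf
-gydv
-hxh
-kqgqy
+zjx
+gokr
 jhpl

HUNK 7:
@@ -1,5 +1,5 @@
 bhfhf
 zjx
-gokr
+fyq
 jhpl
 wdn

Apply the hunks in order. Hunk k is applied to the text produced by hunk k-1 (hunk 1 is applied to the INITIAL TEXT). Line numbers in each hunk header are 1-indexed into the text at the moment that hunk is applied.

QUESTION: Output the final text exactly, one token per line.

Hunk 1: at line 1 remove [whdze,twmc] add [npdeh,olxur,szgih] -> 7 lines: bhfhf gydv npdeh olxur szgih jhpl wdn
Hunk 2: at line 1 remove [npdeh,olxur,szgih] add [oet,ssmj] -> 6 lines: bhfhf gydv oet ssmj jhpl wdn
Hunk 3: at line 1 remove [oet,ssmj] add [dsvn,iqb] -> 6 lines: bhfhf gydv dsvn iqb jhpl wdn
Hunk 4: at line 1 remove [dsvn,iqb] add [sno,gpcz] -> 6 lines: bhfhf gydv sno gpcz jhpl wdn
Hunk 5: at line 1 remove [sno,gpcz] add [hxh,kqgqy] -> 6 lines: bhfhf gydv hxh kqgqy jhpl wdn
Hunk 6: at line 1 remove [gydv,hxh,kqgqy] add [zjx,gokr] -> 5 lines: bhfhf zjx gokr jhpl wdn
Hunk 7: at line 1 remove [gokr] add [fyq] -> 5 lines: bhfhf zjx fyq jhpl wdn

Answer: bhfhf
zjx
fyq
jhpl
wdn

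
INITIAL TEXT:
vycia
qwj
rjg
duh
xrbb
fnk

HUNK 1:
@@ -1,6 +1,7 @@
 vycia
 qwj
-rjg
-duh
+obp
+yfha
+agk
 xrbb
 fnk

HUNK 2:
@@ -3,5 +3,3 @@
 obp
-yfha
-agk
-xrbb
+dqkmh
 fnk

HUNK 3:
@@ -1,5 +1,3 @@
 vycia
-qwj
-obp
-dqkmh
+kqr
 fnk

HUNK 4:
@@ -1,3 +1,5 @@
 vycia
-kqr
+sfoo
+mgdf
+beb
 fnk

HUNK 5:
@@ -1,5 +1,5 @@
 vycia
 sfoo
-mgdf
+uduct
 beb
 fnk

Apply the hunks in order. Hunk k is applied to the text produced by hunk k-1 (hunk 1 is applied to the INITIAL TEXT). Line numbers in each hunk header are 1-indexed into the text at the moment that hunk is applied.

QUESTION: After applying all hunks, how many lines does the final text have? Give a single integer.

Answer: 5

Derivation:
Hunk 1: at line 1 remove [rjg,duh] add [obp,yfha,agk] -> 7 lines: vycia qwj obp yfha agk xrbb fnk
Hunk 2: at line 3 remove [yfha,agk,xrbb] add [dqkmh] -> 5 lines: vycia qwj obp dqkmh fnk
Hunk 3: at line 1 remove [qwj,obp,dqkmh] add [kqr] -> 3 lines: vycia kqr fnk
Hunk 4: at line 1 remove [kqr] add [sfoo,mgdf,beb] -> 5 lines: vycia sfoo mgdf beb fnk
Hunk 5: at line 1 remove [mgdf] add [uduct] -> 5 lines: vycia sfoo uduct beb fnk
Final line count: 5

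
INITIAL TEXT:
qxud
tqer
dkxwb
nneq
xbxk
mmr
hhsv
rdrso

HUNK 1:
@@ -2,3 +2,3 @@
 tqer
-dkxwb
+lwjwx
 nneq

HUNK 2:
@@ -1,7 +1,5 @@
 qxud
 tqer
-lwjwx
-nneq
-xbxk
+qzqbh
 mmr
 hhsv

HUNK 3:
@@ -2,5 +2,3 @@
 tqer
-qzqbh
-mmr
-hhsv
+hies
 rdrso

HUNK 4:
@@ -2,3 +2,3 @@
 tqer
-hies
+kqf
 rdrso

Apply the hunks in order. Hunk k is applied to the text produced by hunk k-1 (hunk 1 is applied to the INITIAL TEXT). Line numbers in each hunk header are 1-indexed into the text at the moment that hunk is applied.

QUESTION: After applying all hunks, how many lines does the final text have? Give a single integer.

Hunk 1: at line 2 remove [dkxwb] add [lwjwx] -> 8 lines: qxud tqer lwjwx nneq xbxk mmr hhsv rdrso
Hunk 2: at line 1 remove [lwjwx,nneq,xbxk] add [qzqbh] -> 6 lines: qxud tqer qzqbh mmr hhsv rdrso
Hunk 3: at line 2 remove [qzqbh,mmr,hhsv] add [hies] -> 4 lines: qxud tqer hies rdrso
Hunk 4: at line 2 remove [hies] add [kqf] -> 4 lines: qxud tqer kqf rdrso
Final line count: 4

Answer: 4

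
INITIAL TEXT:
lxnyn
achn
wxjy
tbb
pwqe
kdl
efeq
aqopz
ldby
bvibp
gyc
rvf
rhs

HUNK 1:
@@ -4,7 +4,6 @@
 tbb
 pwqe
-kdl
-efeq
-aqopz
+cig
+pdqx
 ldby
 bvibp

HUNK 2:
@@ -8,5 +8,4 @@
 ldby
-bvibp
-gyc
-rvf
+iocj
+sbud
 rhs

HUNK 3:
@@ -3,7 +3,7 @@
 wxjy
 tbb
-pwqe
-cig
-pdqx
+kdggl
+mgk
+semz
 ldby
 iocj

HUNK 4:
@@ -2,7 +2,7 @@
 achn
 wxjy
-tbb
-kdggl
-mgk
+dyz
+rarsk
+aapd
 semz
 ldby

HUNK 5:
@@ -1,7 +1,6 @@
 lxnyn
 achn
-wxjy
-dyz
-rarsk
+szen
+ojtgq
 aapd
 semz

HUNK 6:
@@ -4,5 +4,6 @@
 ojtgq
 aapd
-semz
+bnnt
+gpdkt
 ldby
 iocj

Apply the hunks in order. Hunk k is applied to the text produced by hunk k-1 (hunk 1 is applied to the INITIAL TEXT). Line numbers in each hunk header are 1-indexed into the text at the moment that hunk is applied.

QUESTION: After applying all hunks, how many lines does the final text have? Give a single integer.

Hunk 1: at line 4 remove [kdl,efeq,aqopz] add [cig,pdqx] -> 12 lines: lxnyn achn wxjy tbb pwqe cig pdqx ldby bvibp gyc rvf rhs
Hunk 2: at line 8 remove [bvibp,gyc,rvf] add [iocj,sbud] -> 11 lines: lxnyn achn wxjy tbb pwqe cig pdqx ldby iocj sbud rhs
Hunk 3: at line 3 remove [pwqe,cig,pdqx] add [kdggl,mgk,semz] -> 11 lines: lxnyn achn wxjy tbb kdggl mgk semz ldby iocj sbud rhs
Hunk 4: at line 2 remove [tbb,kdggl,mgk] add [dyz,rarsk,aapd] -> 11 lines: lxnyn achn wxjy dyz rarsk aapd semz ldby iocj sbud rhs
Hunk 5: at line 1 remove [wxjy,dyz,rarsk] add [szen,ojtgq] -> 10 lines: lxnyn achn szen ojtgq aapd semz ldby iocj sbud rhs
Hunk 6: at line 4 remove [semz] add [bnnt,gpdkt] -> 11 lines: lxnyn achn szen ojtgq aapd bnnt gpdkt ldby iocj sbud rhs
Final line count: 11

Answer: 11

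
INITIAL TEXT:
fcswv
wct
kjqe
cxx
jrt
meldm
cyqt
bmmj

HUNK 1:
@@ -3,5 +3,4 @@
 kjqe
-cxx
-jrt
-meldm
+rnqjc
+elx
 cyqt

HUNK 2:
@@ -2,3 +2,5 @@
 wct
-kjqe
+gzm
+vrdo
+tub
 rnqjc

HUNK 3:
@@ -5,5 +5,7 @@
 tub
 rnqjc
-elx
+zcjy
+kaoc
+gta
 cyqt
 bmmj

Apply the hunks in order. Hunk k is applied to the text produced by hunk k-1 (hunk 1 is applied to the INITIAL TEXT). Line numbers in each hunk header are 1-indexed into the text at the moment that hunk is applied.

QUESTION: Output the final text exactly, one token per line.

Answer: fcswv
wct
gzm
vrdo
tub
rnqjc
zcjy
kaoc
gta
cyqt
bmmj

Derivation:
Hunk 1: at line 3 remove [cxx,jrt,meldm] add [rnqjc,elx] -> 7 lines: fcswv wct kjqe rnqjc elx cyqt bmmj
Hunk 2: at line 2 remove [kjqe] add [gzm,vrdo,tub] -> 9 lines: fcswv wct gzm vrdo tub rnqjc elx cyqt bmmj
Hunk 3: at line 5 remove [elx] add [zcjy,kaoc,gta] -> 11 lines: fcswv wct gzm vrdo tub rnqjc zcjy kaoc gta cyqt bmmj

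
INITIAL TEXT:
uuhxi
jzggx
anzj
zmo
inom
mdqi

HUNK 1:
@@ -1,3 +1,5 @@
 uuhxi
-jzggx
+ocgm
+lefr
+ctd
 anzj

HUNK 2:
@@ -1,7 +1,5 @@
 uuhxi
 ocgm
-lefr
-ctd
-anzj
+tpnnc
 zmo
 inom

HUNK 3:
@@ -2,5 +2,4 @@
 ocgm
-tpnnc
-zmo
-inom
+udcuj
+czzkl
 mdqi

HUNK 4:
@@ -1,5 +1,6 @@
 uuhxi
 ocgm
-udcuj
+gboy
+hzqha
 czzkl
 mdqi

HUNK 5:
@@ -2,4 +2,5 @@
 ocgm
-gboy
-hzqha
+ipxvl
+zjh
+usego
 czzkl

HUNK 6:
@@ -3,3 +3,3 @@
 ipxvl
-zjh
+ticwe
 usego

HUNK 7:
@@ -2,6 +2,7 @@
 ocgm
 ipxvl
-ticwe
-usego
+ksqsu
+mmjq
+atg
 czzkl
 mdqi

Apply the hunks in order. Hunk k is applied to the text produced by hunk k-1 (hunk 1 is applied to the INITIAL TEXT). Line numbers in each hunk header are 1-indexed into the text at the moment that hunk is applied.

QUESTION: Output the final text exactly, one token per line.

Answer: uuhxi
ocgm
ipxvl
ksqsu
mmjq
atg
czzkl
mdqi

Derivation:
Hunk 1: at line 1 remove [jzggx] add [ocgm,lefr,ctd] -> 8 lines: uuhxi ocgm lefr ctd anzj zmo inom mdqi
Hunk 2: at line 1 remove [lefr,ctd,anzj] add [tpnnc] -> 6 lines: uuhxi ocgm tpnnc zmo inom mdqi
Hunk 3: at line 2 remove [tpnnc,zmo,inom] add [udcuj,czzkl] -> 5 lines: uuhxi ocgm udcuj czzkl mdqi
Hunk 4: at line 1 remove [udcuj] add [gboy,hzqha] -> 6 lines: uuhxi ocgm gboy hzqha czzkl mdqi
Hunk 5: at line 2 remove [gboy,hzqha] add [ipxvl,zjh,usego] -> 7 lines: uuhxi ocgm ipxvl zjh usego czzkl mdqi
Hunk 6: at line 3 remove [zjh] add [ticwe] -> 7 lines: uuhxi ocgm ipxvl ticwe usego czzkl mdqi
Hunk 7: at line 2 remove [ticwe,usego] add [ksqsu,mmjq,atg] -> 8 lines: uuhxi ocgm ipxvl ksqsu mmjq atg czzkl mdqi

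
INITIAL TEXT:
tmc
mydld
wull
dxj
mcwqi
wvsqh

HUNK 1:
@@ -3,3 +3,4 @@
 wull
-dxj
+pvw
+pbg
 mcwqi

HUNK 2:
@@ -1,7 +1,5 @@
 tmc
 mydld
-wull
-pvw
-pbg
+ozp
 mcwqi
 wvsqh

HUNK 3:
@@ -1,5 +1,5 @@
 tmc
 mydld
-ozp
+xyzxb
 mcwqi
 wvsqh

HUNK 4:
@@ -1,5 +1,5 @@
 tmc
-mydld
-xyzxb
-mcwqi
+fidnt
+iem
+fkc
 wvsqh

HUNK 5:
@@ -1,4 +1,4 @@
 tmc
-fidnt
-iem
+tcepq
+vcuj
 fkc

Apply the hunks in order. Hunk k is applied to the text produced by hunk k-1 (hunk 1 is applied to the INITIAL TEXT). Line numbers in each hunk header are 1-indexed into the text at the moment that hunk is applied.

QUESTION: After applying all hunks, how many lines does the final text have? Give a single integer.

Answer: 5

Derivation:
Hunk 1: at line 3 remove [dxj] add [pvw,pbg] -> 7 lines: tmc mydld wull pvw pbg mcwqi wvsqh
Hunk 2: at line 1 remove [wull,pvw,pbg] add [ozp] -> 5 lines: tmc mydld ozp mcwqi wvsqh
Hunk 3: at line 1 remove [ozp] add [xyzxb] -> 5 lines: tmc mydld xyzxb mcwqi wvsqh
Hunk 4: at line 1 remove [mydld,xyzxb,mcwqi] add [fidnt,iem,fkc] -> 5 lines: tmc fidnt iem fkc wvsqh
Hunk 5: at line 1 remove [fidnt,iem] add [tcepq,vcuj] -> 5 lines: tmc tcepq vcuj fkc wvsqh
Final line count: 5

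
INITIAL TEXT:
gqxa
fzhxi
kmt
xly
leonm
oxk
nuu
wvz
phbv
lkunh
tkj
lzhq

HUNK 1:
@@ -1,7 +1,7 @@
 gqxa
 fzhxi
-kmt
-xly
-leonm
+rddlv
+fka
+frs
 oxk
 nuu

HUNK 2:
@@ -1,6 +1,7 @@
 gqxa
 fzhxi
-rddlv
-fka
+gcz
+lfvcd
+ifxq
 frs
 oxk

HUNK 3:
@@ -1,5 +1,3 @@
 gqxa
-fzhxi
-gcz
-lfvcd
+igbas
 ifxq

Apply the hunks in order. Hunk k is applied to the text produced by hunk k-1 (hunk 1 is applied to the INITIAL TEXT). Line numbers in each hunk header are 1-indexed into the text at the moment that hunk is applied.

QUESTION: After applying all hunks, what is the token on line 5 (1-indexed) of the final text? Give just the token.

Hunk 1: at line 1 remove [kmt,xly,leonm] add [rddlv,fka,frs] -> 12 lines: gqxa fzhxi rddlv fka frs oxk nuu wvz phbv lkunh tkj lzhq
Hunk 2: at line 1 remove [rddlv,fka] add [gcz,lfvcd,ifxq] -> 13 lines: gqxa fzhxi gcz lfvcd ifxq frs oxk nuu wvz phbv lkunh tkj lzhq
Hunk 3: at line 1 remove [fzhxi,gcz,lfvcd] add [igbas] -> 11 lines: gqxa igbas ifxq frs oxk nuu wvz phbv lkunh tkj lzhq
Final line 5: oxk

Answer: oxk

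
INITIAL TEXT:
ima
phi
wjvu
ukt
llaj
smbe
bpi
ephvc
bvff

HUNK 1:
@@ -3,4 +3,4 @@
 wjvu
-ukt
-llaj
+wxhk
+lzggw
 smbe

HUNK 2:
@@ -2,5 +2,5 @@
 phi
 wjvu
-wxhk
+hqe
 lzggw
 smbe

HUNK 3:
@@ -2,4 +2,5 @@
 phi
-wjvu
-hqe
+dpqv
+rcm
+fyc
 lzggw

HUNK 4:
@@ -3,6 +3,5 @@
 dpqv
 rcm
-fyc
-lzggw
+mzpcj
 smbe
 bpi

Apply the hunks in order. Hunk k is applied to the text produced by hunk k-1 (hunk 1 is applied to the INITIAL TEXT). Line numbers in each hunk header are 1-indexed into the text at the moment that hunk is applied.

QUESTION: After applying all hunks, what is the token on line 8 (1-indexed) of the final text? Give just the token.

Answer: ephvc

Derivation:
Hunk 1: at line 3 remove [ukt,llaj] add [wxhk,lzggw] -> 9 lines: ima phi wjvu wxhk lzggw smbe bpi ephvc bvff
Hunk 2: at line 2 remove [wxhk] add [hqe] -> 9 lines: ima phi wjvu hqe lzggw smbe bpi ephvc bvff
Hunk 3: at line 2 remove [wjvu,hqe] add [dpqv,rcm,fyc] -> 10 lines: ima phi dpqv rcm fyc lzggw smbe bpi ephvc bvff
Hunk 4: at line 3 remove [fyc,lzggw] add [mzpcj] -> 9 lines: ima phi dpqv rcm mzpcj smbe bpi ephvc bvff
Final line 8: ephvc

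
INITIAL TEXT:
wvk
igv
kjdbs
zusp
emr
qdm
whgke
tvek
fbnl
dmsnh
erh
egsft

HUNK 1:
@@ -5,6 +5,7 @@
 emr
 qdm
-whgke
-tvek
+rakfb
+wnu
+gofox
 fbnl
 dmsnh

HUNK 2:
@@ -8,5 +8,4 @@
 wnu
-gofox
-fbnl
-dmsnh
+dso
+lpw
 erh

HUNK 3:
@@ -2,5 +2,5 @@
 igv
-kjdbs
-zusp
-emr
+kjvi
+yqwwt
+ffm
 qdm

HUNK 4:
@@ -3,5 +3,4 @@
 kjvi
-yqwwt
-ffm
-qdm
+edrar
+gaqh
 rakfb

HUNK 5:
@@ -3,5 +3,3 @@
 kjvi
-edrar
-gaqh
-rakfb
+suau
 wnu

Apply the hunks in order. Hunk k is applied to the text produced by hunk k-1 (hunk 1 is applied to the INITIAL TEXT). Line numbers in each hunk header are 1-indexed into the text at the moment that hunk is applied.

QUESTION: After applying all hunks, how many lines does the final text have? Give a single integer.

Answer: 9

Derivation:
Hunk 1: at line 5 remove [whgke,tvek] add [rakfb,wnu,gofox] -> 13 lines: wvk igv kjdbs zusp emr qdm rakfb wnu gofox fbnl dmsnh erh egsft
Hunk 2: at line 8 remove [gofox,fbnl,dmsnh] add [dso,lpw] -> 12 lines: wvk igv kjdbs zusp emr qdm rakfb wnu dso lpw erh egsft
Hunk 3: at line 2 remove [kjdbs,zusp,emr] add [kjvi,yqwwt,ffm] -> 12 lines: wvk igv kjvi yqwwt ffm qdm rakfb wnu dso lpw erh egsft
Hunk 4: at line 3 remove [yqwwt,ffm,qdm] add [edrar,gaqh] -> 11 lines: wvk igv kjvi edrar gaqh rakfb wnu dso lpw erh egsft
Hunk 5: at line 3 remove [edrar,gaqh,rakfb] add [suau] -> 9 lines: wvk igv kjvi suau wnu dso lpw erh egsft
Final line count: 9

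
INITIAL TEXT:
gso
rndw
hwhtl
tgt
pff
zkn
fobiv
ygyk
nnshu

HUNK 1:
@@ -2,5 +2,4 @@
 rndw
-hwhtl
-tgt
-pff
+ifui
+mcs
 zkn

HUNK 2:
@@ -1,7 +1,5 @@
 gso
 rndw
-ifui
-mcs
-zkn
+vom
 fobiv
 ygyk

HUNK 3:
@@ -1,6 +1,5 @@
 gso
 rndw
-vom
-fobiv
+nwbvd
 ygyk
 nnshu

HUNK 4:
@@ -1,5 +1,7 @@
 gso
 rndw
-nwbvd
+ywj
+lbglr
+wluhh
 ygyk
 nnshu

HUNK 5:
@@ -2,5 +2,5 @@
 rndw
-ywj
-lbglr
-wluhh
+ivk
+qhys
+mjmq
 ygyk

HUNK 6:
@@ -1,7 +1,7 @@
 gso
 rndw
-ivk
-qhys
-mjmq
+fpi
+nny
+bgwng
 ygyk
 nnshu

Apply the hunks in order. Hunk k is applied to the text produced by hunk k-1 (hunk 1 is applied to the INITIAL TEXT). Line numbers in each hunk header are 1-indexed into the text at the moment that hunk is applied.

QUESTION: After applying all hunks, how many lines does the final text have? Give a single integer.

Hunk 1: at line 2 remove [hwhtl,tgt,pff] add [ifui,mcs] -> 8 lines: gso rndw ifui mcs zkn fobiv ygyk nnshu
Hunk 2: at line 1 remove [ifui,mcs,zkn] add [vom] -> 6 lines: gso rndw vom fobiv ygyk nnshu
Hunk 3: at line 1 remove [vom,fobiv] add [nwbvd] -> 5 lines: gso rndw nwbvd ygyk nnshu
Hunk 4: at line 1 remove [nwbvd] add [ywj,lbglr,wluhh] -> 7 lines: gso rndw ywj lbglr wluhh ygyk nnshu
Hunk 5: at line 2 remove [ywj,lbglr,wluhh] add [ivk,qhys,mjmq] -> 7 lines: gso rndw ivk qhys mjmq ygyk nnshu
Hunk 6: at line 1 remove [ivk,qhys,mjmq] add [fpi,nny,bgwng] -> 7 lines: gso rndw fpi nny bgwng ygyk nnshu
Final line count: 7

Answer: 7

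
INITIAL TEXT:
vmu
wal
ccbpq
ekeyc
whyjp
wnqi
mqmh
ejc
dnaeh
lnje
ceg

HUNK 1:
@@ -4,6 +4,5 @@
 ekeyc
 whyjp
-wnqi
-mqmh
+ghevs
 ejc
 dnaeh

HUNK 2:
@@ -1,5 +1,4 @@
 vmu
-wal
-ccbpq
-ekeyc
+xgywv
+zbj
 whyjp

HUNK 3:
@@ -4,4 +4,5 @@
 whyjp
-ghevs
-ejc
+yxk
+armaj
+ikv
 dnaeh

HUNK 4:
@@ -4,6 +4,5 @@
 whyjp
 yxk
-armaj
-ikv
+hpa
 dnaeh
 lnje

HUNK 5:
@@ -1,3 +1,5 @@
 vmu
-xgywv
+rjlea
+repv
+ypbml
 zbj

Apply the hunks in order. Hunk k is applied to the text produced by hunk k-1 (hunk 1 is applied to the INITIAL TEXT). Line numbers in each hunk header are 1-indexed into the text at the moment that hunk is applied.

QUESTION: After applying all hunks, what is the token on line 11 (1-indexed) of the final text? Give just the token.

Answer: ceg

Derivation:
Hunk 1: at line 4 remove [wnqi,mqmh] add [ghevs] -> 10 lines: vmu wal ccbpq ekeyc whyjp ghevs ejc dnaeh lnje ceg
Hunk 2: at line 1 remove [wal,ccbpq,ekeyc] add [xgywv,zbj] -> 9 lines: vmu xgywv zbj whyjp ghevs ejc dnaeh lnje ceg
Hunk 3: at line 4 remove [ghevs,ejc] add [yxk,armaj,ikv] -> 10 lines: vmu xgywv zbj whyjp yxk armaj ikv dnaeh lnje ceg
Hunk 4: at line 4 remove [armaj,ikv] add [hpa] -> 9 lines: vmu xgywv zbj whyjp yxk hpa dnaeh lnje ceg
Hunk 5: at line 1 remove [xgywv] add [rjlea,repv,ypbml] -> 11 lines: vmu rjlea repv ypbml zbj whyjp yxk hpa dnaeh lnje ceg
Final line 11: ceg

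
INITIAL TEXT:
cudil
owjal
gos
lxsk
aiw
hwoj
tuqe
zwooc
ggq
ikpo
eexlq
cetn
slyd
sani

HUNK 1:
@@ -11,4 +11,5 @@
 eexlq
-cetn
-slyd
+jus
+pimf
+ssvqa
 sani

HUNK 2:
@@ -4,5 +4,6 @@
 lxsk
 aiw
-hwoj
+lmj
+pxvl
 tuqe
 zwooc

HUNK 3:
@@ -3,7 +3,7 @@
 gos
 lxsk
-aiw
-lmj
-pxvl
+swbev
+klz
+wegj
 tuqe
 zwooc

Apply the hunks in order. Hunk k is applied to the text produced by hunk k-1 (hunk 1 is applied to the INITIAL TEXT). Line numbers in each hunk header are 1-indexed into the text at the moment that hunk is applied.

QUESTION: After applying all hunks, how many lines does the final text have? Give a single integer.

Hunk 1: at line 11 remove [cetn,slyd] add [jus,pimf,ssvqa] -> 15 lines: cudil owjal gos lxsk aiw hwoj tuqe zwooc ggq ikpo eexlq jus pimf ssvqa sani
Hunk 2: at line 4 remove [hwoj] add [lmj,pxvl] -> 16 lines: cudil owjal gos lxsk aiw lmj pxvl tuqe zwooc ggq ikpo eexlq jus pimf ssvqa sani
Hunk 3: at line 3 remove [aiw,lmj,pxvl] add [swbev,klz,wegj] -> 16 lines: cudil owjal gos lxsk swbev klz wegj tuqe zwooc ggq ikpo eexlq jus pimf ssvqa sani
Final line count: 16

Answer: 16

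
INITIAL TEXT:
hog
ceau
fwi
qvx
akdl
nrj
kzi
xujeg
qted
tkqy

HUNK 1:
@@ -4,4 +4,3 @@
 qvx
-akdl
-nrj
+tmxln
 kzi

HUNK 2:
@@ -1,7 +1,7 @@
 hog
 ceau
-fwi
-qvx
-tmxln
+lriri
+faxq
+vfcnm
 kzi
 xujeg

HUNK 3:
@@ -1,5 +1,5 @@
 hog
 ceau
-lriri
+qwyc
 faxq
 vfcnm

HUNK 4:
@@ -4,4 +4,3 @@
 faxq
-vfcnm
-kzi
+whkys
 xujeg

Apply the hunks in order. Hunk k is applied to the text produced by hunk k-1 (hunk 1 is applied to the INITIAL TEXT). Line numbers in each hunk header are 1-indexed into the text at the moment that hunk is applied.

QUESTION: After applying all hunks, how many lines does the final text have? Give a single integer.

Answer: 8

Derivation:
Hunk 1: at line 4 remove [akdl,nrj] add [tmxln] -> 9 lines: hog ceau fwi qvx tmxln kzi xujeg qted tkqy
Hunk 2: at line 1 remove [fwi,qvx,tmxln] add [lriri,faxq,vfcnm] -> 9 lines: hog ceau lriri faxq vfcnm kzi xujeg qted tkqy
Hunk 3: at line 1 remove [lriri] add [qwyc] -> 9 lines: hog ceau qwyc faxq vfcnm kzi xujeg qted tkqy
Hunk 4: at line 4 remove [vfcnm,kzi] add [whkys] -> 8 lines: hog ceau qwyc faxq whkys xujeg qted tkqy
Final line count: 8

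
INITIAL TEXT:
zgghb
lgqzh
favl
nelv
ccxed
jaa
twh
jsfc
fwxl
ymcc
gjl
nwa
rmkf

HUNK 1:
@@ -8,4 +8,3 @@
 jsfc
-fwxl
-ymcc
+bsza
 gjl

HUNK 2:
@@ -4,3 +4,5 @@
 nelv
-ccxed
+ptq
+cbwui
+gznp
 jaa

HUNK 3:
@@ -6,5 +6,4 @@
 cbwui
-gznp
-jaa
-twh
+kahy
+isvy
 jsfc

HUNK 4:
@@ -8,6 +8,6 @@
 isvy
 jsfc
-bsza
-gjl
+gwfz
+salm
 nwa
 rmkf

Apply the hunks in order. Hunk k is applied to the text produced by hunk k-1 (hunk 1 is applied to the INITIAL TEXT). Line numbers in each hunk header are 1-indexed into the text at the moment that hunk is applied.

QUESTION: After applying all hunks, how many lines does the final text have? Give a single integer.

Hunk 1: at line 8 remove [fwxl,ymcc] add [bsza] -> 12 lines: zgghb lgqzh favl nelv ccxed jaa twh jsfc bsza gjl nwa rmkf
Hunk 2: at line 4 remove [ccxed] add [ptq,cbwui,gznp] -> 14 lines: zgghb lgqzh favl nelv ptq cbwui gznp jaa twh jsfc bsza gjl nwa rmkf
Hunk 3: at line 6 remove [gznp,jaa,twh] add [kahy,isvy] -> 13 lines: zgghb lgqzh favl nelv ptq cbwui kahy isvy jsfc bsza gjl nwa rmkf
Hunk 4: at line 8 remove [bsza,gjl] add [gwfz,salm] -> 13 lines: zgghb lgqzh favl nelv ptq cbwui kahy isvy jsfc gwfz salm nwa rmkf
Final line count: 13

Answer: 13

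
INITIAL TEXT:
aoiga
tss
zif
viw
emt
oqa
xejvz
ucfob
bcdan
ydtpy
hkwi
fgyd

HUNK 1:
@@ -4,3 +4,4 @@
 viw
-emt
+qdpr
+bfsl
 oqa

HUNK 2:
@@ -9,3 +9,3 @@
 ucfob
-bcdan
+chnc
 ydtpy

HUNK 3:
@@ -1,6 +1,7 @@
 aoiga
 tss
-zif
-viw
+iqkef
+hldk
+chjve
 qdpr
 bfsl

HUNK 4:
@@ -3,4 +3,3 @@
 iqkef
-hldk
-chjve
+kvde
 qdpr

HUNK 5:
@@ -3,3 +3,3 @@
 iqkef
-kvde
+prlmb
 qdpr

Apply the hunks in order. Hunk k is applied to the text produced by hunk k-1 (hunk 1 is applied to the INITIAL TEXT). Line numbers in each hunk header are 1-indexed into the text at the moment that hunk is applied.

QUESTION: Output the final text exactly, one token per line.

Hunk 1: at line 4 remove [emt] add [qdpr,bfsl] -> 13 lines: aoiga tss zif viw qdpr bfsl oqa xejvz ucfob bcdan ydtpy hkwi fgyd
Hunk 2: at line 9 remove [bcdan] add [chnc] -> 13 lines: aoiga tss zif viw qdpr bfsl oqa xejvz ucfob chnc ydtpy hkwi fgyd
Hunk 3: at line 1 remove [zif,viw] add [iqkef,hldk,chjve] -> 14 lines: aoiga tss iqkef hldk chjve qdpr bfsl oqa xejvz ucfob chnc ydtpy hkwi fgyd
Hunk 4: at line 3 remove [hldk,chjve] add [kvde] -> 13 lines: aoiga tss iqkef kvde qdpr bfsl oqa xejvz ucfob chnc ydtpy hkwi fgyd
Hunk 5: at line 3 remove [kvde] add [prlmb] -> 13 lines: aoiga tss iqkef prlmb qdpr bfsl oqa xejvz ucfob chnc ydtpy hkwi fgyd

Answer: aoiga
tss
iqkef
prlmb
qdpr
bfsl
oqa
xejvz
ucfob
chnc
ydtpy
hkwi
fgyd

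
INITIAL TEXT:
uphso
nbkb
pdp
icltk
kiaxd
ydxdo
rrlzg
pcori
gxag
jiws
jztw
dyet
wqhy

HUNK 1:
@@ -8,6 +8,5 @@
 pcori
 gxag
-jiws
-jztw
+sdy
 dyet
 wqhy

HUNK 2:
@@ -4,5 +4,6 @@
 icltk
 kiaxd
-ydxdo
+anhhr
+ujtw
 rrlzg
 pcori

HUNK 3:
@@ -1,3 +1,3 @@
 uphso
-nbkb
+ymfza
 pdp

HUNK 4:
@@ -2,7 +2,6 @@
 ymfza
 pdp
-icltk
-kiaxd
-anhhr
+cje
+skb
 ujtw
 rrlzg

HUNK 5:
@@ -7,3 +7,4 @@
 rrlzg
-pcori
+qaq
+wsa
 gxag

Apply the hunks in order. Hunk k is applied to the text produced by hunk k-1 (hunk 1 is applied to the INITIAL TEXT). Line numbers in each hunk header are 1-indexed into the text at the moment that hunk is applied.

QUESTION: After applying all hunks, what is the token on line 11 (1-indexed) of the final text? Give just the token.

Hunk 1: at line 8 remove [jiws,jztw] add [sdy] -> 12 lines: uphso nbkb pdp icltk kiaxd ydxdo rrlzg pcori gxag sdy dyet wqhy
Hunk 2: at line 4 remove [ydxdo] add [anhhr,ujtw] -> 13 lines: uphso nbkb pdp icltk kiaxd anhhr ujtw rrlzg pcori gxag sdy dyet wqhy
Hunk 3: at line 1 remove [nbkb] add [ymfza] -> 13 lines: uphso ymfza pdp icltk kiaxd anhhr ujtw rrlzg pcori gxag sdy dyet wqhy
Hunk 4: at line 2 remove [icltk,kiaxd,anhhr] add [cje,skb] -> 12 lines: uphso ymfza pdp cje skb ujtw rrlzg pcori gxag sdy dyet wqhy
Hunk 5: at line 7 remove [pcori] add [qaq,wsa] -> 13 lines: uphso ymfza pdp cje skb ujtw rrlzg qaq wsa gxag sdy dyet wqhy
Final line 11: sdy

Answer: sdy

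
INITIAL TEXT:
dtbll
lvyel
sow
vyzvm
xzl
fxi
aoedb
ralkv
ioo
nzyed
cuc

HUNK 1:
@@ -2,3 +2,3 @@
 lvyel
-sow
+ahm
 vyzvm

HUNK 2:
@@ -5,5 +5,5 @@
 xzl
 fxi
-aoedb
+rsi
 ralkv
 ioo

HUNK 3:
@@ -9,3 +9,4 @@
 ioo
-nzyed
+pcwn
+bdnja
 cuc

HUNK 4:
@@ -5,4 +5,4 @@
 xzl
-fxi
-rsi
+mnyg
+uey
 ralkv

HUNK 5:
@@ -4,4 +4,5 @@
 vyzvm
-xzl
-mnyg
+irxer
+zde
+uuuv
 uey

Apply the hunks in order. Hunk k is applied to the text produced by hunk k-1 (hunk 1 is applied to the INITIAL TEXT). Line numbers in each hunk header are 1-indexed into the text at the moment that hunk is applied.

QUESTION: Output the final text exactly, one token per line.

Hunk 1: at line 2 remove [sow] add [ahm] -> 11 lines: dtbll lvyel ahm vyzvm xzl fxi aoedb ralkv ioo nzyed cuc
Hunk 2: at line 5 remove [aoedb] add [rsi] -> 11 lines: dtbll lvyel ahm vyzvm xzl fxi rsi ralkv ioo nzyed cuc
Hunk 3: at line 9 remove [nzyed] add [pcwn,bdnja] -> 12 lines: dtbll lvyel ahm vyzvm xzl fxi rsi ralkv ioo pcwn bdnja cuc
Hunk 4: at line 5 remove [fxi,rsi] add [mnyg,uey] -> 12 lines: dtbll lvyel ahm vyzvm xzl mnyg uey ralkv ioo pcwn bdnja cuc
Hunk 5: at line 4 remove [xzl,mnyg] add [irxer,zde,uuuv] -> 13 lines: dtbll lvyel ahm vyzvm irxer zde uuuv uey ralkv ioo pcwn bdnja cuc

Answer: dtbll
lvyel
ahm
vyzvm
irxer
zde
uuuv
uey
ralkv
ioo
pcwn
bdnja
cuc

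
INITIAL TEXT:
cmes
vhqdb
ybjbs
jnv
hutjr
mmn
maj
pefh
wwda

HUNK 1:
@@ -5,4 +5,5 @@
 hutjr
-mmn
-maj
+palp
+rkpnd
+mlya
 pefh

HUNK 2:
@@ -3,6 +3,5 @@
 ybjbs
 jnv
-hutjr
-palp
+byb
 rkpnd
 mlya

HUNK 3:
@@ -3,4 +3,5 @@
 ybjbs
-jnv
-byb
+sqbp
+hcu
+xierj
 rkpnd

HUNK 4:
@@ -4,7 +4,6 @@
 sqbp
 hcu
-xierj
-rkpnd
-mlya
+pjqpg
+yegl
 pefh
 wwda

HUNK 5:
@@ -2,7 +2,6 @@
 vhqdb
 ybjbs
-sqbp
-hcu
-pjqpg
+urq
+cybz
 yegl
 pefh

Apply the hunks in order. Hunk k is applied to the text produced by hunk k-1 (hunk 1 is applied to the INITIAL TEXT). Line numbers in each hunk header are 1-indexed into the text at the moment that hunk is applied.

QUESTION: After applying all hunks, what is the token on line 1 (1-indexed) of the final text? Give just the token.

Hunk 1: at line 5 remove [mmn,maj] add [palp,rkpnd,mlya] -> 10 lines: cmes vhqdb ybjbs jnv hutjr palp rkpnd mlya pefh wwda
Hunk 2: at line 3 remove [hutjr,palp] add [byb] -> 9 lines: cmes vhqdb ybjbs jnv byb rkpnd mlya pefh wwda
Hunk 3: at line 3 remove [jnv,byb] add [sqbp,hcu,xierj] -> 10 lines: cmes vhqdb ybjbs sqbp hcu xierj rkpnd mlya pefh wwda
Hunk 4: at line 4 remove [xierj,rkpnd,mlya] add [pjqpg,yegl] -> 9 lines: cmes vhqdb ybjbs sqbp hcu pjqpg yegl pefh wwda
Hunk 5: at line 2 remove [sqbp,hcu,pjqpg] add [urq,cybz] -> 8 lines: cmes vhqdb ybjbs urq cybz yegl pefh wwda
Final line 1: cmes

Answer: cmes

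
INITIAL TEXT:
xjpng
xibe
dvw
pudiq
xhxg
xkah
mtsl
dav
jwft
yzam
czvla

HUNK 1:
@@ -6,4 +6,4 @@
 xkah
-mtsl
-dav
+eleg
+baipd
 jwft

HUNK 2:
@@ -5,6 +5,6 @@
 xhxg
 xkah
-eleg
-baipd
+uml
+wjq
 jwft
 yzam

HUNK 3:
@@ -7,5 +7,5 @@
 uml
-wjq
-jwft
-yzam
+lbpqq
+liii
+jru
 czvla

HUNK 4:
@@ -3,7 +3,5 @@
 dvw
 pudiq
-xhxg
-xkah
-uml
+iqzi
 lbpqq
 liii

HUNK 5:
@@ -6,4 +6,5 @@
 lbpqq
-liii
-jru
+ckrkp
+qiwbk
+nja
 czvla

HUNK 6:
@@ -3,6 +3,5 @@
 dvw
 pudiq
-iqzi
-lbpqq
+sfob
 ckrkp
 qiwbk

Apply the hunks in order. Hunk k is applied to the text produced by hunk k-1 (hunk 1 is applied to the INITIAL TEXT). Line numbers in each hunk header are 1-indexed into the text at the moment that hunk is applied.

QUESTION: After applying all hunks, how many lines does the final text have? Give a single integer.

Hunk 1: at line 6 remove [mtsl,dav] add [eleg,baipd] -> 11 lines: xjpng xibe dvw pudiq xhxg xkah eleg baipd jwft yzam czvla
Hunk 2: at line 5 remove [eleg,baipd] add [uml,wjq] -> 11 lines: xjpng xibe dvw pudiq xhxg xkah uml wjq jwft yzam czvla
Hunk 3: at line 7 remove [wjq,jwft,yzam] add [lbpqq,liii,jru] -> 11 lines: xjpng xibe dvw pudiq xhxg xkah uml lbpqq liii jru czvla
Hunk 4: at line 3 remove [xhxg,xkah,uml] add [iqzi] -> 9 lines: xjpng xibe dvw pudiq iqzi lbpqq liii jru czvla
Hunk 5: at line 6 remove [liii,jru] add [ckrkp,qiwbk,nja] -> 10 lines: xjpng xibe dvw pudiq iqzi lbpqq ckrkp qiwbk nja czvla
Hunk 6: at line 3 remove [iqzi,lbpqq] add [sfob] -> 9 lines: xjpng xibe dvw pudiq sfob ckrkp qiwbk nja czvla
Final line count: 9

Answer: 9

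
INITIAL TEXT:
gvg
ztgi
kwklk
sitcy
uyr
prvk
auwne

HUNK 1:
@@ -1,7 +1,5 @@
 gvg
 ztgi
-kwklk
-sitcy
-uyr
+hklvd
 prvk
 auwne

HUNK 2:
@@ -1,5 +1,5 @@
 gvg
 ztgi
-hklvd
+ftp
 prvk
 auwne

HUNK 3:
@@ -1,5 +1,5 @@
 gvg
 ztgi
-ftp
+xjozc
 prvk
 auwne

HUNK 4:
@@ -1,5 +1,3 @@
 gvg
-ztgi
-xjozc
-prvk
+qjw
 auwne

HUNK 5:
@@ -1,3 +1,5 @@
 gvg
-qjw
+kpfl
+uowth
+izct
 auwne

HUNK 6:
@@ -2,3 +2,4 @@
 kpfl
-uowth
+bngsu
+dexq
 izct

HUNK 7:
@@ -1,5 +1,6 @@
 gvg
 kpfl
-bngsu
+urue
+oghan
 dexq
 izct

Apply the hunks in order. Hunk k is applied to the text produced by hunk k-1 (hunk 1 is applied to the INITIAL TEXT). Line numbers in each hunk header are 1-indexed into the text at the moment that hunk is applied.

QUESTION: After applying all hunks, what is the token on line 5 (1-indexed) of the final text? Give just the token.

Answer: dexq

Derivation:
Hunk 1: at line 1 remove [kwklk,sitcy,uyr] add [hklvd] -> 5 lines: gvg ztgi hklvd prvk auwne
Hunk 2: at line 1 remove [hklvd] add [ftp] -> 5 lines: gvg ztgi ftp prvk auwne
Hunk 3: at line 1 remove [ftp] add [xjozc] -> 5 lines: gvg ztgi xjozc prvk auwne
Hunk 4: at line 1 remove [ztgi,xjozc,prvk] add [qjw] -> 3 lines: gvg qjw auwne
Hunk 5: at line 1 remove [qjw] add [kpfl,uowth,izct] -> 5 lines: gvg kpfl uowth izct auwne
Hunk 6: at line 2 remove [uowth] add [bngsu,dexq] -> 6 lines: gvg kpfl bngsu dexq izct auwne
Hunk 7: at line 1 remove [bngsu] add [urue,oghan] -> 7 lines: gvg kpfl urue oghan dexq izct auwne
Final line 5: dexq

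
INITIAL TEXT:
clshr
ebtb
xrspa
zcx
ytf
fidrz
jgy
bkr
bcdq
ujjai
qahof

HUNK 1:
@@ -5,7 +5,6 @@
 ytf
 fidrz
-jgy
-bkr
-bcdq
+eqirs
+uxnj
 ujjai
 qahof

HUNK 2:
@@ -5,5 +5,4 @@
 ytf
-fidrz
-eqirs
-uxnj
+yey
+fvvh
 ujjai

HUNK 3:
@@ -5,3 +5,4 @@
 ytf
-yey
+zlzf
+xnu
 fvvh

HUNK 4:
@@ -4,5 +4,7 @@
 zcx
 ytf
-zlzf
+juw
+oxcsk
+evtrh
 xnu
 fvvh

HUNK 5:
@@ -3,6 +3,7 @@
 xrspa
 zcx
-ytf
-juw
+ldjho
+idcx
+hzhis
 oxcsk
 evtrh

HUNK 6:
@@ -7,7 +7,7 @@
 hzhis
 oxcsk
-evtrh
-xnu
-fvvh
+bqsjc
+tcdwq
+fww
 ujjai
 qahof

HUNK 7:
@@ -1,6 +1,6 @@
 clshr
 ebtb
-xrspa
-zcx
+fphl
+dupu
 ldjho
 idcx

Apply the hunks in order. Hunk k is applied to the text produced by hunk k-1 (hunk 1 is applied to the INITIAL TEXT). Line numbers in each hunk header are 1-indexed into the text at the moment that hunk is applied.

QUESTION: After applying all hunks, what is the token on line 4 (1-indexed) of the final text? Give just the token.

Hunk 1: at line 5 remove [jgy,bkr,bcdq] add [eqirs,uxnj] -> 10 lines: clshr ebtb xrspa zcx ytf fidrz eqirs uxnj ujjai qahof
Hunk 2: at line 5 remove [fidrz,eqirs,uxnj] add [yey,fvvh] -> 9 lines: clshr ebtb xrspa zcx ytf yey fvvh ujjai qahof
Hunk 3: at line 5 remove [yey] add [zlzf,xnu] -> 10 lines: clshr ebtb xrspa zcx ytf zlzf xnu fvvh ujjai qahof
Hunk 4: at line 4 remove [zlzf] add [juw,oxcsk,evtrh] -> 12 lines: clshr ebtb xrspa zcx ytf juw oxcsk evtrh xnu fvvh ujjai qahof
Hunk 5: at line 3 remove [ytf,juw] add [ldjho,idcx,hzhis] -> 13 lines: clshr ebtb xrspa zcx ldjho idcx hzhis oxcsk evtrh xnu fvvh ujjai qahof
Hunk 6: at line 7 remove [evtrh,xnu,fvvh] add [bqsjc,tcdwq,fww] -> 13 lines: clshr ebtb xrspa zcx ldjho idcx hzhis oxcsk bqsjc tcdwq fww ujjai qahof
Hunk 7: at line 1 remove [xrspa,zcx] add [fphl,dupu] -> 13 lines: clshr ebtb fphl dupu ldjho idcx hzhis oxcsk bqsjc tcdwq fww ujjai qahof
Final line 4: dupu

Answer: dupu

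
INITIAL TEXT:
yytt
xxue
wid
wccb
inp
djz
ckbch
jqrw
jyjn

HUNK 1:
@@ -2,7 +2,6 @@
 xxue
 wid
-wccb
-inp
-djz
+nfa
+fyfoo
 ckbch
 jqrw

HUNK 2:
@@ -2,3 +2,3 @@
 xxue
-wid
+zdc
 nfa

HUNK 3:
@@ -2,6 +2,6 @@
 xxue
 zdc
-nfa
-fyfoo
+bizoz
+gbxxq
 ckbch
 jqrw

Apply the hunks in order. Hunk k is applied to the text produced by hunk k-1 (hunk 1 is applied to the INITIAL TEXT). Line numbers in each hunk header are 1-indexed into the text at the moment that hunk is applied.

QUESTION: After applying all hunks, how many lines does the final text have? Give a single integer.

Answer: 8

Derivation:
Hunk 1: at line 2 remove [wccb,inp,djz] add [nfa,fyfoo] -> 8 lines: yytt xxue wid nfa fyfoo ckbch jqrw jyjn
Hunk 2: at line 2 remove [wid] add [zdc] -> 8 lines: yytt xxue zdc nfa fyfoo ckbch jqrw jyjn
Hunk 3: at line 2 remove [nfa,fyfoo] add [bizoz,gbxxq] -> 8 lines: yytt xxue zdc bizoz gbxxq ckbch jqrw jyjn
Final line count: 8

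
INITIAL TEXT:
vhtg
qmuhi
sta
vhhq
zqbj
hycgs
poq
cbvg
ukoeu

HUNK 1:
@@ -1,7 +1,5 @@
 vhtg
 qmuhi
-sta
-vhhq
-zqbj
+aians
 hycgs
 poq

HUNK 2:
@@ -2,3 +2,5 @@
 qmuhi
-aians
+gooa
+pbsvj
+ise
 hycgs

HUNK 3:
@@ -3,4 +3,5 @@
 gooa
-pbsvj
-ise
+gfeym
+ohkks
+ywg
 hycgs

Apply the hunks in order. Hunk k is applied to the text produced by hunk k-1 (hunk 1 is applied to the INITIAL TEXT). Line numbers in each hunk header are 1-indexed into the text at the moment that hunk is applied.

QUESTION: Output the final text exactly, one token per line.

Answer: vhtg
qmuhi
gooa
gfeym
ohkks
ywg
hycgs
poq
cbvg
ukoeu

Derivation:
Hunk 1: at line 1 remove [sta,vhhq,zqbj] add [aians] -> 7 lines: vhtg qmuhi aians hycgs poq cbvg ukoeu
Hunk 2: at line 2 remove [aians] add [gooa,pbsvj,ise] -> 9 lines: vhtg qmuhi gooa pbsvj ise hycgs poq cbvg ukoeu
Hunk 3: at line 3 remove [pbsvj,ise] add [gfeym,ohkks,ywg] -> 10 lines: vhtg qmuhi gooa gfeym ohkks ywg hycgs poq cbvg ukoeu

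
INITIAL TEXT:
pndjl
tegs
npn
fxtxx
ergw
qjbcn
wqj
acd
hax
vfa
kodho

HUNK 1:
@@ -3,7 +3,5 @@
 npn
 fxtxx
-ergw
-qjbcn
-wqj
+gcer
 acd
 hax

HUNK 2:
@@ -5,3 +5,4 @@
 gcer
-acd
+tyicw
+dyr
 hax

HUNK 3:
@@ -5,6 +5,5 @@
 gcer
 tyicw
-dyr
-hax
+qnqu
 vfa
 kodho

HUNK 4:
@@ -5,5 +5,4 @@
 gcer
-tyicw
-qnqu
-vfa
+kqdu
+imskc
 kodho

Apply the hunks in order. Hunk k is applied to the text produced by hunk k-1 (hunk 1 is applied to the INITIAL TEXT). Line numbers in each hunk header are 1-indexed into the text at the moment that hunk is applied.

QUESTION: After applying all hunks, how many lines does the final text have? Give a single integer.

Hunk 1: at line 3 remove [ergw,qjbcn,wqj] add [gcer] -> 9 lines: pndjl tegs npn fxtxx gcer acd hax vfa kodho
Hunk 2: at line 5 remove [acd] add [tyicw,dyr] -> 10 lines: pndjl tegs npn fxtxx gcer tyicw dyr hax vfa kodho
Hunk 3: at line 5 remove [dyr,hax] add [qnqu] -> 9 lines: pndjl tegs npn fxtxx gcer tyicw qnqu vfa kodho
Hunk 4: at line 5 remove [tyicw,qnqu,vfa] add [kqdu,imskc] -> 8 lines: pndjl tegs npn fxtxx gcer kqdu imskc kodho
Final line count: 8

Answer: 8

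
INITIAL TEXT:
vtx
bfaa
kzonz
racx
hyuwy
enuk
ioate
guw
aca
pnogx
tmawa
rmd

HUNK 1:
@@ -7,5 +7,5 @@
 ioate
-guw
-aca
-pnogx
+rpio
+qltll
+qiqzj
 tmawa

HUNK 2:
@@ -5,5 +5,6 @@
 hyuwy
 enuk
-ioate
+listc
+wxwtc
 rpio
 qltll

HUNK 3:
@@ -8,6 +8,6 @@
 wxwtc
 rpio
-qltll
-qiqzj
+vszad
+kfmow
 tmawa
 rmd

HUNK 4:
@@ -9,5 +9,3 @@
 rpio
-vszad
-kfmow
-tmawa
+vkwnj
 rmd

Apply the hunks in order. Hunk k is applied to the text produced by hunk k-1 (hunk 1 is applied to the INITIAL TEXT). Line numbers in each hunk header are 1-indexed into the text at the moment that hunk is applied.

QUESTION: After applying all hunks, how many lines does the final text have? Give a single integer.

Answer: 11

Derivation:
Hunk 1: at line 7 remove [guw,aca,pnogx] add [rpio,qltll,qiqzj] -> 12 lines: vtx bfaa kzonz racx hyuwy enuk ioate rpio qltll qiqzj tmawa rmd
Hunk 2: at line 5 remove [ioate] add [listc,wxwtc] -> 13 lines: vtx bfaa kzonz racx hyuwy enuk listc wxwtc rpio qltll qiqzj tmawa rmd
Hunk 3: at line 8 remove [qltll,qiqzj] add [vszad,kfmow] -> 13 lines: vtx bfaa kzonz racx hyuwy enuk listc wxwtc rpio vszad kfmow tmawa rmd
Hunk 4: at line 9 remove [vszad,kfmow,tmawa] add [vkwnj] -> 11 lines: vtx bfaa kzonz racx hyuwy enuk listc wxwtc rpio vkwnj rmd
Final line count: 11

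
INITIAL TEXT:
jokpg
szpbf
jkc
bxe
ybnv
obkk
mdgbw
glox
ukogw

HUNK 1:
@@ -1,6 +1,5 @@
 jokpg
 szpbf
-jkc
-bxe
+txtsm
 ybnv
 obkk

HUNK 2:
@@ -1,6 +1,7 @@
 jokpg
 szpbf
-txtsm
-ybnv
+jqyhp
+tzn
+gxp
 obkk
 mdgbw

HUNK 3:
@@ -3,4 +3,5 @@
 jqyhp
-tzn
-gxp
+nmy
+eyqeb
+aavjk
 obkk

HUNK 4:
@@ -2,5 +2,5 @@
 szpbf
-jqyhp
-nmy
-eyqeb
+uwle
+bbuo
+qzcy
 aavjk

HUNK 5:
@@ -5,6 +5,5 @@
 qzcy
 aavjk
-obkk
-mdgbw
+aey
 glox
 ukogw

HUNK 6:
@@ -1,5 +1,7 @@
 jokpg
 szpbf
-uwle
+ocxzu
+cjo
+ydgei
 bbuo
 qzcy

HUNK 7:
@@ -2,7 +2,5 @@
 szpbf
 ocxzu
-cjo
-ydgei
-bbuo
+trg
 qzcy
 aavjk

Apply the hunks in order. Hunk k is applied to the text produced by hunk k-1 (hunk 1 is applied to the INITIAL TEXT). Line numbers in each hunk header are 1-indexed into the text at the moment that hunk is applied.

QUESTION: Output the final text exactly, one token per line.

Hunk 1: at line 1 remove [jkc,bxe] add [txtsm] -> 8 lines: jokpg szpbf txtsm ybnv obkk mdgbw glox ukogw
Hunk 2: at line 1 remove [txtsm,ybnv] add [jqyhp,tzn,gxp] -> 9 lines: jokpg szpbf jqyhp tzn gxp obkk mdgbw glox ukogw
Hunk 3: at line 3 remove [tzn,gxp] add [nmy,eyqeb,aavjk] -> 10 lines: jokpg szpbf jqyhp nmy eyqeb aavjk obkk mdgbw glox ukogw
Hunk 4: at line 2 remove [jqyhp,nmy,eyqeb] add [uwle,bbuo,qzcy] -> 10 lines: jokpg szpbf uwle bbuo qzcy aavjk obkk mdgbw glox ukogw
Hunk 5: at line 5 remove [obkk,mdgbw] add [aey] -> 9 lines: jokpg szpbf uwle bbuo qzcy aavjk aey glox ukogw
Hunk 6: at line 1 remove [uwle] add [ocxzu,cjo,ydgei] -> 11 lines: jokpg szpbf ocxzu cjo ydgei bbuo qzcy aavjk aey glox ukogw
Hunk 7: at line 2 remove [cjo,ydgei,bbuo] add [trg] -> 9 lines: jokpg szpbf ocxzu trg qzcy aavjk aey glox ukogw

Answer: jokpg
szpbf
ocxzu
trg
qzcy
aavjk
aey
glox
ukogw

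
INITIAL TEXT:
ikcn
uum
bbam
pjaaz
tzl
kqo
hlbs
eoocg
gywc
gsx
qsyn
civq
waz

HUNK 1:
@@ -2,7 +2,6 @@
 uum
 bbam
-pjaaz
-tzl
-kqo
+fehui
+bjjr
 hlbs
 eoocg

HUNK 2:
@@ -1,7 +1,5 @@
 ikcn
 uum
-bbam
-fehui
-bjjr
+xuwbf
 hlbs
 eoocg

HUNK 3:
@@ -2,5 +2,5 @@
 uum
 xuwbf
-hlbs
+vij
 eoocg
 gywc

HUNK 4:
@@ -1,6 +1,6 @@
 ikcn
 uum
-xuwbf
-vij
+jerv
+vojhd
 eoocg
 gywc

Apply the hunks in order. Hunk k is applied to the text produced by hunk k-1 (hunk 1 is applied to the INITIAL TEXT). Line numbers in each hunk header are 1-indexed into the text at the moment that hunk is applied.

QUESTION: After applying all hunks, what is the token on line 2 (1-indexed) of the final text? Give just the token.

Hunk 1: at line 2 remove [pjaaz,tzl,kqo] add [fehui,bjjr] -> 12 lines: ikcn uum bbam fehui bjjr hlbs eoocg gywc gsx qsyn civq waz
Hunk 2: at line 1 remove [bbam,fehui,bjjr] add [xuwbf] -> 10 lines: ikcn uum xuwbf hlbs eoocg gywc gsx qsyn civq waz
Hunk 3: at line 2 remove [hlbs] add [vij] -> 10 lines: ikcn uum xuwbf vij eoocg gywc gsx qsyn civq waz
Hunk 4: at line 1 remove [xuwbf,vij] add [jerv,vojhd] -> 10 lines: ikcn uum jerv vojhd eoocg gywc gsx qsyn civq waz
Final line 2: uum

Answer: uum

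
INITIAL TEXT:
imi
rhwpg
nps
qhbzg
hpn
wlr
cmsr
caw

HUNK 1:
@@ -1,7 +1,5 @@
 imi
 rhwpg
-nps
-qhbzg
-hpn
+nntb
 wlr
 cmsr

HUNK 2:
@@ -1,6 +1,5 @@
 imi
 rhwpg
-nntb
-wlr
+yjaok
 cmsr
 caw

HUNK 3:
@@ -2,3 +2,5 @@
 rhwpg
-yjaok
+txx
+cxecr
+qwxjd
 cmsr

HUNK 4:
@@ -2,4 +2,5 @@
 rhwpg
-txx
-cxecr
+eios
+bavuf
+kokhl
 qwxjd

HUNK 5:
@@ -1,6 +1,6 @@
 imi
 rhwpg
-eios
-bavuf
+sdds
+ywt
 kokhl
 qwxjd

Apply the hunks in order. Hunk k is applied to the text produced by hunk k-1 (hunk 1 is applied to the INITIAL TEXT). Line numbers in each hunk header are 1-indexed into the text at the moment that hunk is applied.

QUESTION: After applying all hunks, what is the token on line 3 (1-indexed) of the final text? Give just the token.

Answer: sdds

Derivation:
Hunk 1: at line 1 remove [nps,qhbzg,hpn] add [nntb] -> 6 lines: imi rhwpg nntb wlr cmsr caw
Hunk 2: at line 1 remove [nntb,wlr] add [yjaok] -> 5 lines: imi rhwpg yjaok cmsr caw
Hunk 3: at line 2 remove [yjaok] add [txx,cxecr,qwxjd] -> 7 lines: imi rhwpg txx cxecr qwxjd cmsr caw
Hunk 4: at line 2 remove [txx,cxecr] add [eios,bavuf,kokhl] -> 8 lines: imi rhwpg eios bavuf kokhl qwxjd cmsr caw
Hunk 5: at line 1 remove [eios,bavuf] add [sdds,ywt] -> 8 lines: imi rhwpg sdds ywt kokhl qwxjd cmsr caw
Final line 3: sdds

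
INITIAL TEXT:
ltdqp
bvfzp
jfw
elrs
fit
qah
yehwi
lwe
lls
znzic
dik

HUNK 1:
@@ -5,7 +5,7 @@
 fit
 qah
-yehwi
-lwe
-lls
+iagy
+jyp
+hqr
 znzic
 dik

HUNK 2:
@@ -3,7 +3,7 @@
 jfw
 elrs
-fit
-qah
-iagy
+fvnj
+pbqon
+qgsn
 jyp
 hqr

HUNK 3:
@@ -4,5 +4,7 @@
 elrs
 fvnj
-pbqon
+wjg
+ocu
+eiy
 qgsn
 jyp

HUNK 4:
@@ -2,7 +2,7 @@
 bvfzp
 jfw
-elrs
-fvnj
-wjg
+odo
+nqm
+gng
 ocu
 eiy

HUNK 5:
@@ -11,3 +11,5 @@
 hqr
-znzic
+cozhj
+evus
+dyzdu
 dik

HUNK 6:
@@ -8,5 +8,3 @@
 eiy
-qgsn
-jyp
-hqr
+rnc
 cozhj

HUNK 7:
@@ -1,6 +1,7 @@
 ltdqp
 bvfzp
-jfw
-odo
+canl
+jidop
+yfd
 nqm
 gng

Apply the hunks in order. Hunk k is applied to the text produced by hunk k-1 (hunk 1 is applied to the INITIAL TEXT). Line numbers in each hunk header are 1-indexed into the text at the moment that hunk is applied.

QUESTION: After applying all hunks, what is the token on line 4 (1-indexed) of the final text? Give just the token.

Answer: jidop

Derivation:
Hunk 1: at line 5 remove [yehwi,lwe,lls] add [iagy,jyp,hqr] -> 11 lines: ltdqp bvfzp jfw elrs fit qah iagy jyp hqr znzic dik
Hunk 2: at line 3 remove [fit,qah,iagy] add [fvnj,pbqon,qgsn] -> 11 lines: ltdqp bvfzp jfw elrs fvnj pbqon qgsn jyp hqr znzic dik
Hunk 3: at line 4 remove [pbqon] add [wjg,ocu,eiy] -> 13 lines: ltdqp bvfzp jfw elrs fvnj wjg ocu eiy qgsn jyp hqr znzic dik
Hunk 4: at line 2 remove [elrs,fvnj,wjg] add [odo,nqm,gng] -> 13 lines: ltdqp bvfzp jfw odo nqm gng ocu eiy qgsn jyp hqr znzic dik
Hunk 5: at line 11 remove [znzic] add [cozhj,evus,dyzdu] -> 15 lines: ltdqp bvfzp jfw odo nqm gng ocu eiy qgsn jyp hqr cozhj evus dyzdu dik
Hunk 6: at line 8 remove [qgsn,jyp,hqr] add [rnc] -> 13 lines: ltdqp bvfzp jfw odo nqm gng ocu eiy rnc cozhj evus dyzdu dik
Hunk 7: at line 1 remove [jfw,odo] add [canl,jidop,yfd] -> 14 lines: ltdqp bvfzp canl jidop yfd nqm gng ocu eiy rnc cozhj evus dyzdu dik
Final line 4: jidop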